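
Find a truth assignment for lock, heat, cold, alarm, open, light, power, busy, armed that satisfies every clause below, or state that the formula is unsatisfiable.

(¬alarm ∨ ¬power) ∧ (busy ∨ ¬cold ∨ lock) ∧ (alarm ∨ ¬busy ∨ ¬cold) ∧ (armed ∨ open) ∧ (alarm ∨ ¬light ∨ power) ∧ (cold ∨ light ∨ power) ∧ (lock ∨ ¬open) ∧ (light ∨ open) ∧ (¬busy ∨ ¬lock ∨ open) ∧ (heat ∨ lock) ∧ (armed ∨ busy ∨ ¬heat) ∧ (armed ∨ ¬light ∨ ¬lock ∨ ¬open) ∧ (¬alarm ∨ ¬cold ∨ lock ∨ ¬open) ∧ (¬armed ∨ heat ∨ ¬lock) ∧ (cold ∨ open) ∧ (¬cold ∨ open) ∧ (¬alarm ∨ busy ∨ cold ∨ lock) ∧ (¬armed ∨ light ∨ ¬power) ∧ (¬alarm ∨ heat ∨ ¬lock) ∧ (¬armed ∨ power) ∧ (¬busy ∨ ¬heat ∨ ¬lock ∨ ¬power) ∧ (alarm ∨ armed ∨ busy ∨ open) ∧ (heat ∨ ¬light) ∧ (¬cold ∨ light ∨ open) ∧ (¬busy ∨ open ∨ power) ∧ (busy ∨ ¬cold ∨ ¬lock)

lock = True, heat = False, cold = False, alarm = False, open = True, light = False, power = True, busy = False, armed = False

Set lock = True.
Set heat = False.
  then (¬armed ∨ heat ∨ ¬lock) forces armed = False.
  then (¬alarm ∨ heat ∨ ¬lock) forces alarm = False.
  then (heat ∨ ¬light) forces light = False.
  then (armed ∨ open) forces open = True.
Set cold = False.
  then (cold ∨ light ∨ power) forces power = True.
Set busy = False.
All clauses satisfied.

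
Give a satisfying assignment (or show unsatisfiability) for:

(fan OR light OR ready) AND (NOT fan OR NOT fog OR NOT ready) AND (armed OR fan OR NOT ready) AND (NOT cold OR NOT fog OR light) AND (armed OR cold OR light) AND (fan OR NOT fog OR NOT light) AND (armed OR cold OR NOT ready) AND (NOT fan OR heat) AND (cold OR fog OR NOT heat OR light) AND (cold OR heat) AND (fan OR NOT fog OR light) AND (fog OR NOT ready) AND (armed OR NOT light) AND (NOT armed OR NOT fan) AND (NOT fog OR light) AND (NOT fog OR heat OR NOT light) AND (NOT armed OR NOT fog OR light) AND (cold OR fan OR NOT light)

light=T, heat=T, fog=F, armed=T, fan=F, ready=F, cold=T

Set light = True.
  then (armed OR NOT light) forces armed = True.
  then (NOT armed OR NOT fan) forces fan = False.
  then (cold OR fan OR NOT light) forces cold = True.
  then (fan OR NOT fog OR NOT light) forces fog = False.
  then (fog OR NOT ready) forces ready = False.
Set heat = True.
All clauses satisfied.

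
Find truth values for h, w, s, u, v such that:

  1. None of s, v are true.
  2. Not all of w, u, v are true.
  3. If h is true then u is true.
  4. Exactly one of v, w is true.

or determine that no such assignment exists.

h: True; w: True; s: False; u: True; v: False

  (1) {s, v}: 0 true — none ✓
  (2) {w, u, v}: 2/3 true — not all ✓
  (3) h=T ⇒ u: T ✓
  (4) {v, w}: 1 true — exactly one ✓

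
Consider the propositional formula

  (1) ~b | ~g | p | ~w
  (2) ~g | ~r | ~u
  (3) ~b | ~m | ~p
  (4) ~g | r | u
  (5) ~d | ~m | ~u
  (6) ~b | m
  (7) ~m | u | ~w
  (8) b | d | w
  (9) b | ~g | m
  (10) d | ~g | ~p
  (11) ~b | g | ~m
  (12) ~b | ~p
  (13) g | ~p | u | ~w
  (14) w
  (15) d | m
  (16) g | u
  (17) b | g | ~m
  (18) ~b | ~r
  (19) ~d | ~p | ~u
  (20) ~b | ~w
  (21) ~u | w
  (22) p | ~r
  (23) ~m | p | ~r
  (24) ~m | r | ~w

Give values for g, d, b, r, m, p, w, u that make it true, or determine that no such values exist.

Unit clause (w) forces w = True.
In (~b | ~w) only ~b is left, so b = False.
Try g = True:
  (b | ~g | m) forces m = True.
  (~m | u | ~w) forces u = True.
  (~g | ~r | ~u) forces r = False.
  clause (~m | r | ~w) is falsified — backtrack.
So g = False.
  then (g | u) forces u = True.
  then (b | g | ~m) forces m = False.
  then (d | m) forces d = True.
  then (~d | ~p | ~u) forces p = False.
  then (p | ~r) forces r = False.
All clauses satisfied.

g = False, d = True, b = False, r = False, m = False, p = False, w = True, u = True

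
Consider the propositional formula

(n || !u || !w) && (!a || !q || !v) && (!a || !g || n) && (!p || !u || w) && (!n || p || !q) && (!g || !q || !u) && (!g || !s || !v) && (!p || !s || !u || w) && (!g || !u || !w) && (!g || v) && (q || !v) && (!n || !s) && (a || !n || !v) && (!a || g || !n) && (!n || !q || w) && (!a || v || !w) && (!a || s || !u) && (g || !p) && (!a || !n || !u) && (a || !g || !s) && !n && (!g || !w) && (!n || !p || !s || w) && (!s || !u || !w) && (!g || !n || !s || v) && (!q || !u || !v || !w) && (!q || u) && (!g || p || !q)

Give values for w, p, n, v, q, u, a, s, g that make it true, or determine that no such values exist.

Unit clause (!n) forces n = False.
Set w = False.
Set p = False.
Set v = False.
  then (!g || v) forces g = False.
Set q = False.
Set u = True.
Set a = True.
  then (!a || s || !u) forces s = True.
All clauses satisfied.

w = False, p = False, n = False, v = False, q = False, u = True, a = True, s = True, g = False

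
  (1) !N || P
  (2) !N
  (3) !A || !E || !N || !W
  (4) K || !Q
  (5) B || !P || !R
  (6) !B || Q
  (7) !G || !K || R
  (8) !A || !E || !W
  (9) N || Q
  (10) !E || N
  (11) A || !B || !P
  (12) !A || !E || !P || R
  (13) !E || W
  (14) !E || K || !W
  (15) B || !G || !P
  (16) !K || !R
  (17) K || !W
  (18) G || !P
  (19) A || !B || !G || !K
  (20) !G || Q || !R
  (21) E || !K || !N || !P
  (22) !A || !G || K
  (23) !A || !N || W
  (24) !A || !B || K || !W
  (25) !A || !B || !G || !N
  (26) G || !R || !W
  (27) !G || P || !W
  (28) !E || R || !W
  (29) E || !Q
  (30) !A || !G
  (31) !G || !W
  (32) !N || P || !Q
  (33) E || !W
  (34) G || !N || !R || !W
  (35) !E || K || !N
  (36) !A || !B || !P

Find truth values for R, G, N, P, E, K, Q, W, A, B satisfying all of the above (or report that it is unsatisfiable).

Unsatisfiable — no assignment works.

Case N = True:
  Clause (!N) is falsified — contradiction.
Case N = False:
  (N || Q) forces Q = True.
  (K || !Q) forces K = True.
  (!E || N) forces E = False.
  Clause (E || !Q) is falsified — contradiction.
Both cases fail, so the formula is unsatisfiable.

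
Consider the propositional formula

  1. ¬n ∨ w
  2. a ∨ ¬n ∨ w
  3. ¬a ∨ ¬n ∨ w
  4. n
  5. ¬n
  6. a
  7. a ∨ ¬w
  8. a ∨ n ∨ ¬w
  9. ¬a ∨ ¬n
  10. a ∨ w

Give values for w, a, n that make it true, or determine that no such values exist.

Case n = True:
  Clause (¬n) is falsified — contradiction.
Case n = False:
  Clause (n) is falsified — contradiction.
Both cases fail, so the formula is unsatisfiable.

No satisfying assignment exists.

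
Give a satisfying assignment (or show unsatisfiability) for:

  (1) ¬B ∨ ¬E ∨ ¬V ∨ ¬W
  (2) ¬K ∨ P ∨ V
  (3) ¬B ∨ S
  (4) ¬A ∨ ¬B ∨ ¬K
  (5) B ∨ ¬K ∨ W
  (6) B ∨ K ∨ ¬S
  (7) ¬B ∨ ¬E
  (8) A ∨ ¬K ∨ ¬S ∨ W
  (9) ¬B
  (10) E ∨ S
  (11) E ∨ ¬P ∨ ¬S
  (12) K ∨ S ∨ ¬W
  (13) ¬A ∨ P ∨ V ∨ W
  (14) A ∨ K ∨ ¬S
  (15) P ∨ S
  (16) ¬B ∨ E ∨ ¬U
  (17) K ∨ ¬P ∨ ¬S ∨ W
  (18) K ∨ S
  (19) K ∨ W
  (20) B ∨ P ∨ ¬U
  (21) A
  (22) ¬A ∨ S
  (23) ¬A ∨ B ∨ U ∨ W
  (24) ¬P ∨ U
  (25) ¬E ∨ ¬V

U: False, K: True, A: True, B: False, S: True, V: True, P: False, W: True, E: False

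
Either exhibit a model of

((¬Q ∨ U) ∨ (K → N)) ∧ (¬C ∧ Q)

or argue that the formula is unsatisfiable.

C: False, U: True, N: False, Q: True, K: True

  (¬Q ∨ U) ∨ (K → N) = True
    ¬Q ∨ U = True
      ¬Q = False
    K → N = False
  ¬C ∧ Q = True
    ¬C = True
Both conjuncts True, so the formula holds.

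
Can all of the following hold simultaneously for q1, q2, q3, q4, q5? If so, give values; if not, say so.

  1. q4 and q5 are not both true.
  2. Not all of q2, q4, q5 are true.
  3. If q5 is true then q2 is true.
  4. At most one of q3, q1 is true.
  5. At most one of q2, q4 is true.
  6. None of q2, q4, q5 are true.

q1=F; q2=F; q3=T; q4=F; q5=F

  (1) q4=F, q5=F — not both ✓
  (2) {q2, q4, q5}: 0/3 true — not all ✓
  (3) q5=F ⇒ q2: vacuous ✓
  (4) {q3, q1}: 1 true — at most one ✓
  (5) {q2, q4}: 0 true — at most one ✓
  (6) {q2, q4, q5}: 0 true — none ✓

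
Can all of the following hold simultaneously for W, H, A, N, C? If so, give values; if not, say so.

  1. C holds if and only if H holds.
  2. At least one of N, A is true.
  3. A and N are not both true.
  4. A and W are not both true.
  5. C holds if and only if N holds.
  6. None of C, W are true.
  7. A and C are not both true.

W: False, H: False, A: True, N: False, C: False

  (1) C=F, H=F — same ✓
  (2) {N, A}: 1 true — at least one ✓
  (3) A=T, N=F — not both ✓
  (4) A=T, W=F — not both ✓
  (5) C=F, N=F — same ✓
  (6) {C, W}: 0 true — none ✓
  (7) A=T, C=F — not both ✓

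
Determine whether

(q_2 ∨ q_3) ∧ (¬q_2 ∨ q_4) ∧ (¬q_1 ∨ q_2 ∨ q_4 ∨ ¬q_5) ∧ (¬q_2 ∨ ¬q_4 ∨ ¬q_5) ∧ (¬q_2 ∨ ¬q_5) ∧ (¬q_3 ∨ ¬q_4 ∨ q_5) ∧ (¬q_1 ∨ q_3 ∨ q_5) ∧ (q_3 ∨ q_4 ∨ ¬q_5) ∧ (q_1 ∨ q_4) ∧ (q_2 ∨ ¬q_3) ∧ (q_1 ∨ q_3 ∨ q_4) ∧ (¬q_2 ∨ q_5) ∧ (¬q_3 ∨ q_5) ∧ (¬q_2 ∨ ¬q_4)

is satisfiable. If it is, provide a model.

No satisfying assignment exists.

Case q_2 = True:
  (¬q_2 ∨ q_4) forces q_4 = True.
  Clause (¬q_2 ∨ ¬q_4) is falsified — contradiction.
Case q_2 = False:
  (q_2 ∨ q_3) forces q_3 = True.
  Clause (q_2 ∨ ¬q_3) is falsified — contradiction.
Both cases fail, so the formula is unsatisfiable.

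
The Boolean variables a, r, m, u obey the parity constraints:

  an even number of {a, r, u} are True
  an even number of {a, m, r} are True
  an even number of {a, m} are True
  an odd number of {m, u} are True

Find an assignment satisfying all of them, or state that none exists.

Adding constraints 1, 2, 4 mod 2: every variable appears an even number of times on the left, so the left side is 0.
But the right sides sum to 1 (mod 2). 0 ≠ 1 — the system is inconsistent.

Unsatisfiable — no assignment works.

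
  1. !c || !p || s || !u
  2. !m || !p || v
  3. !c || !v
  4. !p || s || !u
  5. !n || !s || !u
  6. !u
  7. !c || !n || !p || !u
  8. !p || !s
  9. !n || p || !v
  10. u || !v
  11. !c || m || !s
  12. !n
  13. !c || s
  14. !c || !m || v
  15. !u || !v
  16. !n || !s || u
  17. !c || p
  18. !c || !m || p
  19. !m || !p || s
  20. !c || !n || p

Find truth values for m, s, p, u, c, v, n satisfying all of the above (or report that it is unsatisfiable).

Unit clause (!u) forces u = False.
In (u || !v) only !v is left, so v = False.
Unit clause (!n) forces n = False.
Set m = False.
Set s = True.
  then (!p || !s) forces p = False.
  then (!c || m || !s) forces c = False.
All clauses satisfied.

m = False; s = True; p = False; u = False; c = False; v = False; n = False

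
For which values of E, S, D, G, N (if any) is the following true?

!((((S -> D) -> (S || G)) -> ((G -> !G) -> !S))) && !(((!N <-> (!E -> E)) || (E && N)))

E = False, S = True, D = True, G = False, N = False

  !((((S -> D) -> (S || G)) -> ((G -> !G) -> !S))) = True
    ((S -> D) -> (S || G)) -> ((G -> !G) -> !S) = False
      (S -> D) -> (S || G) = True
        S -> D = True
        S || G = True
      (G -> !G) -> !S = False
        G -> !G = True
          !G = True
        !S = False
  !(((!N <-> (!E -> E)) || (E && N))) = True
    (!N <-> (!E -> E)) || (E && N) = False
      !N <-> (!E -> E) = False
        !N = True
        !E -> E = False
          !E = True
      E && N = False
Both conjuncts True, so the formula holds.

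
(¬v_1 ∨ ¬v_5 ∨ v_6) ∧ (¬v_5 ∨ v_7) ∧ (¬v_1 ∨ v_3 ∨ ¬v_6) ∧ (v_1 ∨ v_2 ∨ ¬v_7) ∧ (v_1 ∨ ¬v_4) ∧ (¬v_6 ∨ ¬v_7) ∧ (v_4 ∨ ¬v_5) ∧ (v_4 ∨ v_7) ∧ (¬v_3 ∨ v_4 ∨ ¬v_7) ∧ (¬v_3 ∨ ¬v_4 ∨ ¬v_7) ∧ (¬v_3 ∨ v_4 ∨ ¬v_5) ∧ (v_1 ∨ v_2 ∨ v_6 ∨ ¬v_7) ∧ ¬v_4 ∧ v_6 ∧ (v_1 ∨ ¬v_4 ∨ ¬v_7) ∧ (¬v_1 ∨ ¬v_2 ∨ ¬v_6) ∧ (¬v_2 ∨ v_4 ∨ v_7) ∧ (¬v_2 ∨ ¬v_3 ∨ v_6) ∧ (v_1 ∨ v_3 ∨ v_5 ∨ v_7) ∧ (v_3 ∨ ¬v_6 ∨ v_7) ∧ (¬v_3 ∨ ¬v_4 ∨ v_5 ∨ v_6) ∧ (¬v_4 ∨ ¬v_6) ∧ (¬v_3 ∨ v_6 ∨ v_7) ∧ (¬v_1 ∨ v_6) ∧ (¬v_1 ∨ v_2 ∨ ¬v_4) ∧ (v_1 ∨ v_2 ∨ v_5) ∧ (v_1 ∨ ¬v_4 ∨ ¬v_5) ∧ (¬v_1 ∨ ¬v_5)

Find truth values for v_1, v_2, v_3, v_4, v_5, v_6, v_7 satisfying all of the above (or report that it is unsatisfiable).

UNSATISFIABLE

Case v_4 = True:
  Clause (¬v_4) is falsified — contradiction.
Case v_4 = False:
  (v_4 ∨ ¬v_5) forces v_5 = False.
  (v_4 ∨ v_7) forces v_7 = True.
  (¬v_6 ∨ ¬v_7) forces v_6 = False.
  Clause (v_6) is falsified — contradiction.
Both cases fail, so the formula is unsatisfiable.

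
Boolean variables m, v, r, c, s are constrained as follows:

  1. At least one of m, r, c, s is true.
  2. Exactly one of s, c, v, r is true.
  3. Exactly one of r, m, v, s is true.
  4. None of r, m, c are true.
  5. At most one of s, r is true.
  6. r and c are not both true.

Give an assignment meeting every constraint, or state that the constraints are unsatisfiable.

m: False, v: False, r: False, c: False, s: True

  (1) {m, r, c, s}: 1 true — at least one ✓
  (2) {s, c, v, r}: 1 true — exactly one ✓
  (3) {r, m, v, s}: 1 true — exactly one ✓
  (4) {r, m, c}: 0 true — none ✓
  (5) {s, r}: 1 true — at most one ✓
  (6) r=F, c=F — not both ✓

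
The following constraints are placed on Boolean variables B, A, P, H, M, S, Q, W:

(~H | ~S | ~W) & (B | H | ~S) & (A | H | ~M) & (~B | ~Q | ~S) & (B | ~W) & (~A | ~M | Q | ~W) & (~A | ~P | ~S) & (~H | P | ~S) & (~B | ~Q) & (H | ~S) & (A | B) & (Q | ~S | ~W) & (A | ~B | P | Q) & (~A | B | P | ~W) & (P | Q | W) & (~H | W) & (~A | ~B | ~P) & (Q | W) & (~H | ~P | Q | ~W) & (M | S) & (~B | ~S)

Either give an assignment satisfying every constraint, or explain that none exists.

B=F; A=T; P=F; H=F; M=T; S=F; Q=T; W=F

Set B = False.
  then (B | ~W) forces W = False.
  then (A | B) forces A = True.
  then (~H | W) forces H = False.
  then (Q | W) forces Q = True.
  then (B | H | ~S) forces S = False.
  then (M | S) forces M = True.
Set P = False.
All clauses satisfied.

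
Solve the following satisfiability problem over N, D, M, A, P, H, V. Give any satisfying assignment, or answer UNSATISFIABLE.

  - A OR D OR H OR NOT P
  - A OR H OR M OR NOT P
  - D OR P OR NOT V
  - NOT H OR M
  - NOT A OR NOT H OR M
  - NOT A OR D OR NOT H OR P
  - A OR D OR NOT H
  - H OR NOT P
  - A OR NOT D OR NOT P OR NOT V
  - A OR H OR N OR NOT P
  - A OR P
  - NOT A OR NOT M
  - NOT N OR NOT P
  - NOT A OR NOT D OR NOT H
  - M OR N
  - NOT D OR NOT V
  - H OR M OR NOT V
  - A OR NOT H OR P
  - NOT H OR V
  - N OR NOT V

Set N = True.
  then (NOT N OR NOT P) forces P = False.
  then (A OR P) forces A = True.
  then (NOT A OR NOT M) forces M = False.
  then (NOT H OR M) forces H = False.
  then (H OR M OR NOT V) forces V = False.
Set D = True.
All clauses satisfied.

N: True, D: True, M: False, A: True, P: False, H: False, V: False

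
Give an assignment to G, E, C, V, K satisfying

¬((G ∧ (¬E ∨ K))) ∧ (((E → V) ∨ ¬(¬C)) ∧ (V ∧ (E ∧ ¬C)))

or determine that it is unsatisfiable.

G = False, E = True, C = False, V = True, K = True

  ¬((G ∧ (¬E ∨ K))) = True
    G ∧ (¬E ∨ K) = False
      ¬E ∨ K = True
        ¬E = False
  ((E → V) ∨ ¬(¬C)) ∧ (V ∧ (E ∧ ¬C)) = True
    (E → V) ∨ ¬(¬C) = True
      E → V = True
      ¬(¬C) = False
        ¬C = True
    V ∧ (E ∧ ¬C) = True
      E ∧ ¬C = True
        ¬C = True
Both conjuncts True, so the formula holds.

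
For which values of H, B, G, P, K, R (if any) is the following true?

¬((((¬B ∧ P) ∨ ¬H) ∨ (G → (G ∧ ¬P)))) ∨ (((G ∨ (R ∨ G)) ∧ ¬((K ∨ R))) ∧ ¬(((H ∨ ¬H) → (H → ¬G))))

H=T, B=T, G=T, P=T, K=T, R=F

  ¬((((¬B ∧ P) ∨ ¬H) ∨ (G → (G ∧ ¬P)))) ∨ (((G ∨ (R ∨ G)) ∧ ¬((K ∨ R))) ∧ ¬(((H ∨ ¬H) → (H → ¬G)))) = True
    ¬((((¬B ∧ P) ∨ ¬H) ∨ (G → (G ∧ ¬P)))) = True
      ((¬B ∧ P) ∨ ¬H) ∨ (G → (G ∧ ¬P)) = False
        (¬B ∧ P) ∨ ¬H = False
          ¬B ∧ P = False
            ¬B = False
          ¬H = False
        G → (G ∧ ¬P) = False
          G ∧ ¬P = False
            ¬P = False
    ((G ∨ (R ∨ G)) ∧ ¬((K ∨ R))) ∧ ¬(((H ∨ ¬H) → (H → ¬G))) = False
      (G ∨ (R ∨ G)) ∧ ¬((K ∨ R)) = False
        G ∨ (R ∨ G) = True
          R ∨ G = True
        ¬((K ∨ R)) = False
          K ∨ R = True
      ¬(((H ∨ ¬H) → (H → ¬G))) = True
        (H ∨ ¬H) → (H → ¬G) = False
          H ∨ ¬H = True
            ¬H = False
          H → ¬G = False
            ¬G = False
The formula evaluates to True.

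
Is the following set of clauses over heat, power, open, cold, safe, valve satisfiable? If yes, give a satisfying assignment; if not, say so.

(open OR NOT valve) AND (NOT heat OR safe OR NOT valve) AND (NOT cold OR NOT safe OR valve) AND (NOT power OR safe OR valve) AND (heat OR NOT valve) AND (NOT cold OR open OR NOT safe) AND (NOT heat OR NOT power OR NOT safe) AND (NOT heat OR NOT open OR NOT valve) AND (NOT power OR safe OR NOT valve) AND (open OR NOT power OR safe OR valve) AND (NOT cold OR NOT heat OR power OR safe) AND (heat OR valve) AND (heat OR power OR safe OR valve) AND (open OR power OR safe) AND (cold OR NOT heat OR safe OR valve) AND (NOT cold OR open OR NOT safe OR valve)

Try heat = False:
  (heat OR NOT valve) forces valve = False.
  clause (heat OR valve) is falsified — backtrack.
So heat = True.
Set power = False.
Set open = True.
  then (NOT heat OR NOT open OR NOT valve) forces valve = False.
Set cold = False.
  then (cold OR NOT heat OR safe OR valve) forces safe = True.
All clauses satisfied.

heat = True, power = False, open = True, cold = False, safe = True, valve = False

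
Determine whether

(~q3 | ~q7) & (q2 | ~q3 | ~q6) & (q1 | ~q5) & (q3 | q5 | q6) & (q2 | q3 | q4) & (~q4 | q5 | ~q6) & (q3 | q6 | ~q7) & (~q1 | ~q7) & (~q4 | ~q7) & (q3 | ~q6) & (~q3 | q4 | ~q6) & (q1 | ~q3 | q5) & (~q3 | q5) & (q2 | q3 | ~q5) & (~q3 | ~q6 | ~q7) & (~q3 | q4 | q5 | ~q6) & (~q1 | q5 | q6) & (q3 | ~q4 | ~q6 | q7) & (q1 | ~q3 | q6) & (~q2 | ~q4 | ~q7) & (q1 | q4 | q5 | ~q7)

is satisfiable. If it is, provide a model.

Try q1 = False:
  (q1 | ~q5) forces q5 = False.
  (q1 | ~q3 | q5) forces q3 = False.
  (q3 | q5 | q6) forces q6 = True.
  clause (q3 | ~q6) is falsified — backtrack.
So q1 = True.
  then (~q1 | ~q7) forces q7 = False.
Set q2 = True.
Set q3 = True.
  then (~q3 | q5) forces q5 = True.
Set q4 = False.
  then (~q3 | q4 | ~q6) forces q6 = False.
All clauses satisfied.

q1 = True; q2 = True; q3 = True; q4 = False; q5 = True; q6 = False; q7 = False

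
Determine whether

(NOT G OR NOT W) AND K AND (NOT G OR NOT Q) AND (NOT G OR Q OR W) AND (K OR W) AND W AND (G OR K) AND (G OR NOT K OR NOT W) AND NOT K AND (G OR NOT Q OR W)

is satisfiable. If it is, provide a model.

Case K = True:
  Clause (NOT K) is falsified — contradiction.
Case K = False:
  Clause (K) is falsified — contradiction.
Both cases fail, so the formula is unsatisfiable.

Unsatisfiable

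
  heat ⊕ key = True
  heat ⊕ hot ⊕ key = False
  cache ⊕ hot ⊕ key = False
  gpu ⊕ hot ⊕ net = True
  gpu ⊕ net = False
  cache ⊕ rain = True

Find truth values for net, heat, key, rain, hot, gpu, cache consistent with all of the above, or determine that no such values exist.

net: False, heat: True, key: False, rain: False, hot: True, gpu: False, cache: True

heat ⊕ key = T ⊕ F = True ✓
heat ⊕ hot ⊕ key = T ⊕ T ⊕ F = False ✓
cache ⊕ hot ⊕ key = T ⊕ T ⊕ F = False ✓
gpu ⊕ hot ⊕ net = F ⊕ T ⊕ F = True ✓
gpu ⊕ net = F ⊕ F = False ✓
cache ⊕ rain = T ⊕ F = True ✓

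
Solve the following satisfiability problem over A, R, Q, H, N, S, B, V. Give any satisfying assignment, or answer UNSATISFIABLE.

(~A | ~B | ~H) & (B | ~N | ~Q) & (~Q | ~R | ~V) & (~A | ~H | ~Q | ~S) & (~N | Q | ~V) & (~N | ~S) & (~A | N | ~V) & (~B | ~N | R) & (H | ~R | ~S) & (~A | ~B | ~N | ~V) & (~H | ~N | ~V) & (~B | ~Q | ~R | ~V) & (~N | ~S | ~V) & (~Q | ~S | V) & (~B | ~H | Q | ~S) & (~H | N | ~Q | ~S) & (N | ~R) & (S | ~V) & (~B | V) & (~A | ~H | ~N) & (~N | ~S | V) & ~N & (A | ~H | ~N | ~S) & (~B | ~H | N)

Unit clause (~N) forces N = False.
In (N | ~R) only ~R is left, so R = False.
Set A = True.
  then (~A | N | ~V) forces V = False.
  then (~B | V) forces B = False.
Set Q = False.
Set H = True.
Set S = False.
All clauses satisfied.

A = True, R = False, Q = False, H = True, N = False, S = False, B = False, V = False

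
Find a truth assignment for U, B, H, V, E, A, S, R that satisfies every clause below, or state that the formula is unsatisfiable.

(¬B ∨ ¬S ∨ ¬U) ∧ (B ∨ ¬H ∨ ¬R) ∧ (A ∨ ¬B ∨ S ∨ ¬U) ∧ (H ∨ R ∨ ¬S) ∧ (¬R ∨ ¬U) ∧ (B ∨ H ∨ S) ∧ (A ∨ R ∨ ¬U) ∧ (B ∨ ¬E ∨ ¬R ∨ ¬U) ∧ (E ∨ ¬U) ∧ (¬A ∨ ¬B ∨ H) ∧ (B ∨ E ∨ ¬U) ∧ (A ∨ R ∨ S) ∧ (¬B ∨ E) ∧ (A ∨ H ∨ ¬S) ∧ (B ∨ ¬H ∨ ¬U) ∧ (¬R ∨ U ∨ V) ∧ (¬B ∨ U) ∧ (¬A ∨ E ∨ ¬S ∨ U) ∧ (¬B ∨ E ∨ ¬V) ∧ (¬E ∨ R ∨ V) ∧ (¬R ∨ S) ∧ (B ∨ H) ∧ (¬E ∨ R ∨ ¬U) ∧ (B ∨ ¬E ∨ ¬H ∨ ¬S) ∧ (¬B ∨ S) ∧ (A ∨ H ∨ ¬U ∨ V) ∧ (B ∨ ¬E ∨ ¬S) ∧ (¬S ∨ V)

U=F, B=F, H=T, V=T, E=F, A=T, S=F, R=F

Set U = False.
  then (¬B ∨ U) forces B = False.
  then (B ∨ H) forces H = True.
  then (B ∨ ¬H ∨ ¬R) forces R = False.
Set V = True.
Set E = False.
Set A = True.
  then (¬A ∨ E ∨ ¬S ∨ U) forces S = False.
All clauses satisfied.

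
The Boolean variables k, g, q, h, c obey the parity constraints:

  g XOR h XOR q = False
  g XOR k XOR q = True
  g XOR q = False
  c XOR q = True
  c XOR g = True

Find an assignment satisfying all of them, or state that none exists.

k = True, g = False, q = False, h = False, c = True

g XOR h XOR q = F XOR F XOR F = False ✓
g XOR k XOR q = F XOR T XOR F = True ✓
g XOR q = F XOR F = False ✓
c XOR q = T XOR F = True ✓
c XOR g = T XOR F = True ✓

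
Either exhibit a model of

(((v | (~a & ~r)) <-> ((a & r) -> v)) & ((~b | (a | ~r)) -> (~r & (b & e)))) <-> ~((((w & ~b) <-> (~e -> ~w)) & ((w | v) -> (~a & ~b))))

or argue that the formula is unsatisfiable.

a=F, v=T, r=T, w=F, b=T, e=T

  (((v | (~a & ~r)) <-> ((a & r) -> v)) & ((~b | (a | ~r)) -> (~r & (b & e)))) <-> ~((((w & ~b) <-> (~e -> ~w)) & ((w | v) -> (~a & ~b)))) = True
    ((v | (~a & ~r)) <-> ((a & r) -> v)) & ((~b | (a | ~r)) -> (~r & (b & e))) = True
      (v | (~a & ~r)) <-> ((a & r) -> v) = True
        v | (~a & ~r) = True
          ~a & ~r = False
            ~a = True
            ~r = False
        (a & r) -> v = True
          a & r = False
      (~b | (a | ~r)) -> (~r & (b & e)) = True
        ~b | (a | ~r) = False
          ~b = False
          a | ~r = False
            ~r = False
        ~r & (b & e) = False
          ~r = False
          b & e = True
    ~((((w & ~b) <-> (~e -> ~w)) & ((w | v) -> (~a & ~b)))) = True
      ((w & ~b) <-> (~e -> ~w)) & ((w | v) -> (~a & ~b)) = False
        (w & ~b) <-> (~e -> ~w) = False
          w & ~b = False
            ~b = False
          ~e -> ~w = True
            ~e = False
            ~w = True
        (w | v) -> (~a & ~b) = False
          w | v = True
          ~a & ~b = False
            ~a = True
            ~b = False
The formula evaluates to True.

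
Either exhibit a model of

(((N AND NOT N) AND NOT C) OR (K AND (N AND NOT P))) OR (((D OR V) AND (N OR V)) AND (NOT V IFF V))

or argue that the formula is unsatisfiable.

K = True, C = True, P = False, V = False, D = True, N = True

  (((N AND NOT N) AND NOT C) OR (K AND (N AND NOT P))) OR (((D OR V) AND (N OR V)) AND (NOT V IFF V)) = True
    ((N AND NOT N) AND NOT C) OR (K AND (N AND NOT P)) = True
      (N AND NOT N) AND NOT C = False
        N AND NOT N = False
          NOT N = False
        NOT C = False
      K AND (N AND NOT P) = True
        N AND NOT P = True
          NOT P = True
    ((D OR V) AND (N OR V)) AND (NOT V IFF V) = False
      (D OR V) AND (N OR V) = True
        D OR V = True
        N OR V = True
      NOT V IFF V = False
        NOT V = True
The formula evaluates to True.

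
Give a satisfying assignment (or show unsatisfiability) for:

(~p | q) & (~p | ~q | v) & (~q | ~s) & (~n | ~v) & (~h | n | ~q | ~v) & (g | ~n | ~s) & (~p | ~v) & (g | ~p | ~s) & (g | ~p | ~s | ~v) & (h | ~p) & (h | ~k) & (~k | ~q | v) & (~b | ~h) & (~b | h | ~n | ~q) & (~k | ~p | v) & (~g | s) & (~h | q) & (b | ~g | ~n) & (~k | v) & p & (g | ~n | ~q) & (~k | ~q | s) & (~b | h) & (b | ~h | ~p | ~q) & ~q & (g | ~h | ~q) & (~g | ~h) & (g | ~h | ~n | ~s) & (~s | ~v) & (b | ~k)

Unsatisfiable — no assignment works.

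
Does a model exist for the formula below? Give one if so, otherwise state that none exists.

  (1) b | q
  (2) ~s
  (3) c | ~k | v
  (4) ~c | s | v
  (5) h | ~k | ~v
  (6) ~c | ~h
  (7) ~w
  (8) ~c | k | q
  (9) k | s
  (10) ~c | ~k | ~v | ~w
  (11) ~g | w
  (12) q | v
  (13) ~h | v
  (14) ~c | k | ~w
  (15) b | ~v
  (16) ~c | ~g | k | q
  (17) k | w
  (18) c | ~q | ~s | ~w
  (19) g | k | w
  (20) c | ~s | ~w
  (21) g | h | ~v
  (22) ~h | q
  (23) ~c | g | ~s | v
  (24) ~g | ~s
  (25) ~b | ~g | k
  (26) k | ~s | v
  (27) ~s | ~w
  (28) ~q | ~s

q=T; g=F; c=F; s=F; h=T; w=F; b=T; v=T; k=T

Unit clause (~s) forces s = False.
Unit clause (~w) forces w = False.
In (k | s) only k is left, so k = True.
In (~g | w) only ~g is left, so g = False.
Try q = False:
  (b | q) forces b = True.
  (q | v) forces v = True.
  (h | ~k | ~v) forces h = True.
  clause (~h | q) is falsified — backtrack.
So q = True.
Set c = False.
  then (c | ~k | v) forces v = True.
  then (h | ~k | ~v) forces h = True.
  then (b | ~v) forces b = True.
All clauses satisfied.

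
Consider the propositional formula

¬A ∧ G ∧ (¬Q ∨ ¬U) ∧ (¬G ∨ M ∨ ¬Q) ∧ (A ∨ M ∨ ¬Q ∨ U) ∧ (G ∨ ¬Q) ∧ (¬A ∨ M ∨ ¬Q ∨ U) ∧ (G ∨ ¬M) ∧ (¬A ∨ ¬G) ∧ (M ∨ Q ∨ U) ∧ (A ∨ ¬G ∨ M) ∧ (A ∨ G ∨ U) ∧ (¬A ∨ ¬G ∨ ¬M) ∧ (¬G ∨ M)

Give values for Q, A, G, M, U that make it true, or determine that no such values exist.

Q = False; A = False; G = True; M = True; U = False

Unit clause (¬A) forces A = False.
Unit clause (G) forces G = True.
In (A ∨ ¬G ∨ M) only M is left, so M = True.
Set Q = False.
Set U = False.
All clauses satisfied.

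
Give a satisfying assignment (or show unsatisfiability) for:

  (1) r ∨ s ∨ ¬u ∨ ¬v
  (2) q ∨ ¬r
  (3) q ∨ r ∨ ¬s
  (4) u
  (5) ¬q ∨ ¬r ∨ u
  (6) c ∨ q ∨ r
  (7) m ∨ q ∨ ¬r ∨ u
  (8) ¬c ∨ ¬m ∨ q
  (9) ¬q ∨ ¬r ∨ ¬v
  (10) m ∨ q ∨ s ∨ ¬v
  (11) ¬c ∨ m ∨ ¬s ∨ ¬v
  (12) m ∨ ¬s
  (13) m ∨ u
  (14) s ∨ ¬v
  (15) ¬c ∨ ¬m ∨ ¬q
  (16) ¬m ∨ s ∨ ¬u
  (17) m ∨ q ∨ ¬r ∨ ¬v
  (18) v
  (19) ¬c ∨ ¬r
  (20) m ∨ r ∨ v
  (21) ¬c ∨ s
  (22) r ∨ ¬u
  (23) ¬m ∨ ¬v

UNSATISFIABLE

Case v = True:
  (u) forces u = True.
  (s ∨ ¬v) forces s = True.
  (m ∨ ¬s) forces m = True.
  Clause (¬m ∨ ¬v) is falsified — contradiction.
Case v = False:
  Clause (v) is falsified — contradiction.
Both cases fail, so the formula is unsatisfiable.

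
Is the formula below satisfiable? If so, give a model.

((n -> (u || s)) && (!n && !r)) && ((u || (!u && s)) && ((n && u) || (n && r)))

The formula is unsatisfiable.

Case n = True: the conjunct !n is False.
Case n = False: the conjunct (n && u) || (n && r) becomes (False && u) || (False && r) = False.
Both cases fail — unsatisfiable.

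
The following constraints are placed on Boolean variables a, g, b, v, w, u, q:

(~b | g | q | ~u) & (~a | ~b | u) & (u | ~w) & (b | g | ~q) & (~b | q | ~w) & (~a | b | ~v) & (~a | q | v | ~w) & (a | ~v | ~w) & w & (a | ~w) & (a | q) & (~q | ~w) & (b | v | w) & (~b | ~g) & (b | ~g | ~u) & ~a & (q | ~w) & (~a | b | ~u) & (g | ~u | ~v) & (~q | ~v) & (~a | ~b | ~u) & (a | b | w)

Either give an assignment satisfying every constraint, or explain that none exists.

Case a = True:
  Clause (~a) is falsified — contradiction.
Case a = False:
  (w) forces w = True.
  Clause (a | ~w) is falsified — contradiction.
Both cases fail, so the formula is unsatisfiable.

Unsatisfiable — no assignment works.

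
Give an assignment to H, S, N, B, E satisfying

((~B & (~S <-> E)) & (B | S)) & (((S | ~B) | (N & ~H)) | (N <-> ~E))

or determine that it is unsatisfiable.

H: False; S: True; N: False; B: False; E: False

  (~B & (~S <-> E)) & (B | S) = True
    ~B & (~S <-> E) = True
      ~B = True
      ~S <-> E = True
        ~S = False
    B | S = True
  ((S | ~B) | (N & ~H)) | (N <-> ~E) = True
    (S | ~B) | (N & ~H) = True
      S | ~B = True
        ~B = True
      N & ~H = False
        ~H = True
    N <-> ~E = False
      ~E = True
Both conjuncts True, so the formula holds.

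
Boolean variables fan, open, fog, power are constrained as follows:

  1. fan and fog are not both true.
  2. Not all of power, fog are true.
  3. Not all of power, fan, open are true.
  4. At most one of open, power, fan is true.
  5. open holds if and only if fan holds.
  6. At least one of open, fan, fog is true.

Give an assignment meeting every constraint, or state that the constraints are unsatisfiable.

fan = False, open = False, fog = True, power = False

  (1) fan=F, fog=T — not both ✓
  (2) {power, fog}: 1/2 true — not all ✓
  (3) {power, fan, open}: 0/3 true — not all ✓
  (4) {open, power, fan}: 0 true — at most one ✓
  (5) open=F, fan=F — same ✓
  (6) {open, fan, fog}: 1 true — at least one ✓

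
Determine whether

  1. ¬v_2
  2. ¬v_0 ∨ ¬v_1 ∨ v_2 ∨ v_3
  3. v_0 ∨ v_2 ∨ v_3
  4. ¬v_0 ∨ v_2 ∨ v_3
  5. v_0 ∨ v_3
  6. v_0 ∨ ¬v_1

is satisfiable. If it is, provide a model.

Unit clause (¬v_2) forces v_2 = False.
Set v_0 = True.
  then (¬v_0 ∨ v_2 ∨ v_3) forces v_3 = True.
Set v_1 = False.
Check each clause:
  (¬v_2): ¬v_2 holds.
  (¬v_0 ∨ ¬v_1 ∨ v_2 ∨ v_3): ¬v_1 holds.
  (v_0 ∨ v_2 ∨ v_3): v_0 holds.
  (¬v_0 ∨ v_2 ∨ v_3): v_3 holds.
  (v_0 ∨ v_3): v_0 holds.
  (v_0 ∨ ¬v_1): v_0 holds.
All clauses satisfied.

v_0 = True; v_1 = False; v_2 = False; v_3 = True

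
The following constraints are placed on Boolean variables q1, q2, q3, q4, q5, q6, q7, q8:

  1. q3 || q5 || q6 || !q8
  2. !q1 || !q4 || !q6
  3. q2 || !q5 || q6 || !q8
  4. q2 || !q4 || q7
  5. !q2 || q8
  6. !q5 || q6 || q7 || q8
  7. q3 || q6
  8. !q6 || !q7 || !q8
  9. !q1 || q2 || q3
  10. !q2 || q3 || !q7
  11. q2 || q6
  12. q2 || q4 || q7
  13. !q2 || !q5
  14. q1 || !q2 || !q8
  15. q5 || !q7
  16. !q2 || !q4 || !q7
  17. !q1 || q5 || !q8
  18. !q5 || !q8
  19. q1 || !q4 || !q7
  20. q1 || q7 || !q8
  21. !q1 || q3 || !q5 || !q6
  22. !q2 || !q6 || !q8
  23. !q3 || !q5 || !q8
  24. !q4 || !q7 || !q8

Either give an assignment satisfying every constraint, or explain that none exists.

q1=T, q2=F, q3=T, q4=F, q5=T, q6=T, q7=T, q8=F

Set q1 = True.
Try q2 = True:
  (!q2 || q8) forces q8 = True.
  (!q2 || !q5) forces q5 = False.
  clause (!q1 || q5 || !q8) is falsified — backtrack.
So q2 = False.
  then (!q1 || q2 || q3) forces q3 = True.
  then (q2 || q6) forces q6 = True.
  then (!q1 || !q4 || !q6) forces q4 = False.
  then (q2 || q4 || q7) forces q7 = True.
  then (q5 || !q7) forces q5 = True.
  then (!q5 || !q8) forces q8 = False.
All clauses satisfied.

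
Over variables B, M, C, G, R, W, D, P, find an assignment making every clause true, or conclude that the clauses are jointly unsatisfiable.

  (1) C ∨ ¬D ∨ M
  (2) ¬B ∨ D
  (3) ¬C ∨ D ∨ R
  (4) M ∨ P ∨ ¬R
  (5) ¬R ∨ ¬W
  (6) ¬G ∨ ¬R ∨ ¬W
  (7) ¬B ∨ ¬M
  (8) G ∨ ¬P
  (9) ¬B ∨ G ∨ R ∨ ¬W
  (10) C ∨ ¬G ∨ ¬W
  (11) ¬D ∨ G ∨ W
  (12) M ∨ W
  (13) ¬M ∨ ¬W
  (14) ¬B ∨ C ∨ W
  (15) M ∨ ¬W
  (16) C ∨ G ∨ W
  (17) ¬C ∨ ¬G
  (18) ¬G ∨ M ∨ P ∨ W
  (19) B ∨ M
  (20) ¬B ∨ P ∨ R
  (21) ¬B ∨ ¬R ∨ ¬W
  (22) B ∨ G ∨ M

B=F, M=T, C=F, G=T, R=T, W=F, D=T, P=F

Try B = True:
  (¬B ∨ D) forces D = True.
  (¬B ∨ ¬M) forces M = False.
  (C ∨ ¬D ∨ M) forces C = True.
  (M ∨ W) forces W = True.
  clause (M ∨ ¬W) is falsified — backtrack.
So B = False.
  then (B ∨ M) forces M = True.
  then (¬M ∨ ¬W) forces W = False.
Set C = False.
  then (C ∨ G ∨ W) forces G = True.
Set R = True.
Set D = True.
Set P = False.
All clauses satisfied.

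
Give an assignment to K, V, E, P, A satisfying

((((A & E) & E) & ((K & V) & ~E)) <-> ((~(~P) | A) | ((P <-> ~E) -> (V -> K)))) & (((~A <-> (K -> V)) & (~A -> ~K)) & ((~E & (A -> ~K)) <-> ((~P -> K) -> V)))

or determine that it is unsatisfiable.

Case V = True: the formula simplifies to ((((A & E) & E) & (K & ~E)) <-> ((~(~P) | A) | ((P <-> ~E) -> K))) & ((~A & (~A -> ~K)) & (~E & (A -> ~K))).
  A = True: the conjunct ~A is False.
  A = False: simplifies to ~((~(~P) | ((P <-> ~E) -> K))) & (~K & ~E).
    P = True: the conjunct ~((~(~P) | ((P <-> ~E) -> K))) becomes ~((True | (~E -> K))) = False.
    P = False: simplifies to ~((E -> K)) & (~K & ~E).
      E = True: the conjunct ~E is False.
      E = False: the conjunct ~((E -> K)) becomes ~((False -> K)) = False.
Case V = False: the conjunct (((A & E) & E) & ((K & V) & ~E)) <-> ((~(~P) | A) | ((P <-> ~E) -> (V -> K))) becomes (((A & E) & E) & False) <-> ((~(~P) | A) | True) = False.
Both cases fail — unsatisfiable.

UNSATISFIABLE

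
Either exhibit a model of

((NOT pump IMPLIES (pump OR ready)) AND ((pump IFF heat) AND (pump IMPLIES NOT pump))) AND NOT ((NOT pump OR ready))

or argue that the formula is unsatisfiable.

UNSATISFIABLE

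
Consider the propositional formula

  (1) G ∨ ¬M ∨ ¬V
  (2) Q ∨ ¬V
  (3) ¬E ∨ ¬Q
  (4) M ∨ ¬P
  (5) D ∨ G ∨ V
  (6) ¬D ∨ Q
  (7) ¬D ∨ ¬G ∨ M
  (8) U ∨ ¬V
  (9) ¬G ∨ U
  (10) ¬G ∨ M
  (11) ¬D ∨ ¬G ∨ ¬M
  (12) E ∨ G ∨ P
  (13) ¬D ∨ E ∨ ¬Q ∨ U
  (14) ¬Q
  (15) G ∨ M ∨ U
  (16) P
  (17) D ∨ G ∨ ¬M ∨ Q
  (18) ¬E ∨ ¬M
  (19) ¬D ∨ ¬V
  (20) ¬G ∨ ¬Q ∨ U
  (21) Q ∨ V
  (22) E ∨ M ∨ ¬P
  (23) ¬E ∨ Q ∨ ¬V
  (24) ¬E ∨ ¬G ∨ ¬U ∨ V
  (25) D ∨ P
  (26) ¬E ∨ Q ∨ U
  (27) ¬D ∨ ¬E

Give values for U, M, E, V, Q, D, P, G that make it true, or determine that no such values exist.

No satisfying assignment exists.

Case Q = True:
  Clause (¬Q) is falsified — contradiction.
Case Q = False:
  (Q ∨ ¬V) forces V = False.
  Clause (Q ∨ V) is falsified — contradiction.
Both cases fail, so the formula is unsatisfiable.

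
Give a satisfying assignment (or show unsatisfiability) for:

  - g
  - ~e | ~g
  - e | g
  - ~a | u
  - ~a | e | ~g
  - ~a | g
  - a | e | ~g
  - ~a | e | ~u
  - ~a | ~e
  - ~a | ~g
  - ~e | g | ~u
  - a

Case a = True:
  (g) forces g = True.
  Clause (~a | ~g) is falsified — contradiction.
Case a = False:
  Clause (a) is falsified — contradiction.
Both cases fail, so the formula is unsatisfiable.

No satisfying assignment exists.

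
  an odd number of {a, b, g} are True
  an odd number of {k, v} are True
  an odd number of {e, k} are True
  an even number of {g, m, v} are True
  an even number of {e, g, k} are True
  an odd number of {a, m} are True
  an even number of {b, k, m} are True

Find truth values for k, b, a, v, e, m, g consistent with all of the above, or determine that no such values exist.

k=T, b=F, a=F, v=F, e=F, m=T, g=T

{a, b, g}: 1 true → odd ✓
{k, v}: 1 true → odd ✓
{e, k}: 1 true → odd ✓
{g, m, v}: 2 true → even ✓
{e, g, k}: 2 true → even ✓
{a, m}: 1 true → odd ✓
{b, k, m}: 2 true → even ✓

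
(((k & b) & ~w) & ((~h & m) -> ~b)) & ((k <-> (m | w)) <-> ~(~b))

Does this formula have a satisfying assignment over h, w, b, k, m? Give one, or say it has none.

h = True; w = False; b = True; k = True; m = True

  ((k & b) & ~w) & ((~h & m) -> ~b) = True
    (k & b) & ~w = True
      k & b = True
      ~w = True
    (~h & m) -> ~b = True
      ~h & m = False
        ~h = False
      ~b = False
  (k <-> (m | w)) <-> ~(~b) = True
    k <-> (m | w) = True
      m | w = True
    ~(~b) = True
      ~b = False
Both conjuncts True, so the formula holds.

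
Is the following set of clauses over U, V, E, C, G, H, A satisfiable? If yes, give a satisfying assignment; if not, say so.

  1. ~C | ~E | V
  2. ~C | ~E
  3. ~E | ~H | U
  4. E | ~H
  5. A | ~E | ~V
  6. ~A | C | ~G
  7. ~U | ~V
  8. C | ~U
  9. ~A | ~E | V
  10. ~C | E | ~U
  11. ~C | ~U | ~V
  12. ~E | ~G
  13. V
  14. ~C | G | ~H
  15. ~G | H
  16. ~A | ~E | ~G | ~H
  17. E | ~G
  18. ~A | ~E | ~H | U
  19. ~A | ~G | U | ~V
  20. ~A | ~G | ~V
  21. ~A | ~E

Unit clause (V) forces V = True.
In (~U | ~V) only ~U is left, so U = False.
Try E = True:
  (~C | ~E) forces C = False.
  (~E | ~H | U) forces H = False.
  (A | ~E | ~V) forces A = True.
  clause (~A | ~E) is falsified — backtrack.
So E = False.
  then (E | ~H) forces H = False.
  then (~G | H) forces G = False.
Set C = False.
Set A = True.
All clauses satisfied.

U: False; V: True; E: False; C: False; G: False; H: False; A: True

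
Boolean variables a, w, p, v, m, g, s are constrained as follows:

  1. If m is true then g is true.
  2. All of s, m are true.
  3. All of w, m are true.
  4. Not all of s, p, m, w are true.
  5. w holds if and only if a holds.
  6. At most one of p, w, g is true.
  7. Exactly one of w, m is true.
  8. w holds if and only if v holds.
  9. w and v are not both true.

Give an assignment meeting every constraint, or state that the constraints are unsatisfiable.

Case w = True:
  (2) forces s = True.
  (2) forces m = True.
  Constraint (7) is violated (w=T, m=T) — contradiction.
Case w = False:
  Constraint (3) is violated (w=F) — contradiction.
Both cases fail — unsatisfiable.

No satisfying assignment exists.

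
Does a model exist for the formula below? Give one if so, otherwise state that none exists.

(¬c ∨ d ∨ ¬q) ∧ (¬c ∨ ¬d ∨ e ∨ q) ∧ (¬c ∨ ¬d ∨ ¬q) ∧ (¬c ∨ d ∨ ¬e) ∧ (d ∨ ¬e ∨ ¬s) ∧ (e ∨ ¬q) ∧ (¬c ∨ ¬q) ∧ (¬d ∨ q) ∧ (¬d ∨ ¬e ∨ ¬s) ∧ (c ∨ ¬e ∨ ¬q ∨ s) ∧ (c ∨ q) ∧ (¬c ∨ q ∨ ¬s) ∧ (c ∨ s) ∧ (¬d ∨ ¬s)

c = True; e = False; s = False; d = False; q = False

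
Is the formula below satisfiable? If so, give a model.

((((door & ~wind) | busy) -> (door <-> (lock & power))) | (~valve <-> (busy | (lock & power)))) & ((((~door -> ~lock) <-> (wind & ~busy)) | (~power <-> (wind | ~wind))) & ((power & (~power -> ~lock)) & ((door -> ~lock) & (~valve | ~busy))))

valve=F, power=T, lock=F, busy=F, wind=T, door=T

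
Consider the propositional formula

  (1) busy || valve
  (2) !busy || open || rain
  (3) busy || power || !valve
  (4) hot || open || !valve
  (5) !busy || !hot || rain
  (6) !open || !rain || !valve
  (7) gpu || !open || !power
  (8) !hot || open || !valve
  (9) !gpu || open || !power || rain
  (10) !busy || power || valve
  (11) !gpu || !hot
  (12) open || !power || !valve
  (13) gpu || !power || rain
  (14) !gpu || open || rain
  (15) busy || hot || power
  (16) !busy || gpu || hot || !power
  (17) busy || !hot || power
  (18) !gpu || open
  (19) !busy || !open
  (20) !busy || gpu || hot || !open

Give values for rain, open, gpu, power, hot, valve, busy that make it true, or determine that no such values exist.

rain = True, open = False, gpu = False, power = True, hot = True, valve = False, busy = True

Set rain = True.
Try open = True:
  (!open || !rain || !valve) forces valve = False.
  (busy || valve) forces busy = True.
  clause (!busy || !open) is falsified — backtrack.
So open = False.
  then (!gpu || open) forces gpu = False.
Set power = True.
  then (open || !power || !valve) forces valve = False.
  then (busy || valve) forces busy = True.
  then (!busy || gpu || hot || !power) forces hot = True.
All clauses satisfied.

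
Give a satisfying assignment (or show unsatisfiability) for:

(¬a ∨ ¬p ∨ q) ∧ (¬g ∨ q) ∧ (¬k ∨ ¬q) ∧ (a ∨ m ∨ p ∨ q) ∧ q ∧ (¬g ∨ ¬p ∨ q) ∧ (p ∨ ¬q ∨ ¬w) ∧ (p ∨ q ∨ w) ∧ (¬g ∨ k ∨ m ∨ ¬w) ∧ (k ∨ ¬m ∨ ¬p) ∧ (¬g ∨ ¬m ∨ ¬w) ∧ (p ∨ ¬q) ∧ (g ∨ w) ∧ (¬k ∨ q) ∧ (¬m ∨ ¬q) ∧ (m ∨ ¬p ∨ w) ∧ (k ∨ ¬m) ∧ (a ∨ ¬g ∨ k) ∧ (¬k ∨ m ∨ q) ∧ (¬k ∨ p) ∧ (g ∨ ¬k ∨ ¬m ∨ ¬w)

Unit clause (q) forces q = True.
In (p ∨ ¬q) only p is left, so p = True.
In (¬m ∨ ¬q) only ¬m is left, so m = False.
In (m ∨ ¬p ∨ w) only w is left, so w = True.
In (¬k ∨ ¬q) only ¬k is left, so k = False.
In (¬g ∨ k ∨ m ∨ ¬w) only ¬g is left, so g = False.
Set a = False.
All clauses satisfied.

m = False, w = True, q = True, g = False, a = False, k = False, p = True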